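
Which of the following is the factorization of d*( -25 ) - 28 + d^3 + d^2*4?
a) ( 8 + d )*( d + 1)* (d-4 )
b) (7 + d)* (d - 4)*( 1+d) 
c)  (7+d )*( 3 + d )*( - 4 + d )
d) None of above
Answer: b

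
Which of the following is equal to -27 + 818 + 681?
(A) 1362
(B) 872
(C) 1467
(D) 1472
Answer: D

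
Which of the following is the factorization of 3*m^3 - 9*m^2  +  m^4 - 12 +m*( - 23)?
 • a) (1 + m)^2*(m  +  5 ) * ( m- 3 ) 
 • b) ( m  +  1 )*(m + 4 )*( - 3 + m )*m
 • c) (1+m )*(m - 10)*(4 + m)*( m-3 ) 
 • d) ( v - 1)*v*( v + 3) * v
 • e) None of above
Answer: e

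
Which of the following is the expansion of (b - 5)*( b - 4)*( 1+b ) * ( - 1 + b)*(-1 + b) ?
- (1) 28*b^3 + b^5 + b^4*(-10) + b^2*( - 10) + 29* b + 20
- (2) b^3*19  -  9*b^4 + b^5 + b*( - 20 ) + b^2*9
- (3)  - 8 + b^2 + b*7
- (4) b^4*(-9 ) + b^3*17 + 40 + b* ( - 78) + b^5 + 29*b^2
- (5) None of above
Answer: 5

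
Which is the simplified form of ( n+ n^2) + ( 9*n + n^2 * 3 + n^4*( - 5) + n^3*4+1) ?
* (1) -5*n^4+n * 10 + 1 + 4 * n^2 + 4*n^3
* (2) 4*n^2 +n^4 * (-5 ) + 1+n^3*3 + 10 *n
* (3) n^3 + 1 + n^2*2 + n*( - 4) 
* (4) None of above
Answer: 1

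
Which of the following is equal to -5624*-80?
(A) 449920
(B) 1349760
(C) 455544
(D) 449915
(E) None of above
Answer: A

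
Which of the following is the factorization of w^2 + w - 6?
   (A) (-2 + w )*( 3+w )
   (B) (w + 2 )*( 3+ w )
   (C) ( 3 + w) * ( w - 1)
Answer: A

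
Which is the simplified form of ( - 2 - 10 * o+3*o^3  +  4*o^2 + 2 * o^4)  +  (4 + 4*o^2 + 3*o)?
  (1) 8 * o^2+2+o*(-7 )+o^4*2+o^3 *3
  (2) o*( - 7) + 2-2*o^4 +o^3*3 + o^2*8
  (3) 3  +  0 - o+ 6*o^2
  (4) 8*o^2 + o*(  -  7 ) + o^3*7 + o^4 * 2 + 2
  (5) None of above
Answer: 1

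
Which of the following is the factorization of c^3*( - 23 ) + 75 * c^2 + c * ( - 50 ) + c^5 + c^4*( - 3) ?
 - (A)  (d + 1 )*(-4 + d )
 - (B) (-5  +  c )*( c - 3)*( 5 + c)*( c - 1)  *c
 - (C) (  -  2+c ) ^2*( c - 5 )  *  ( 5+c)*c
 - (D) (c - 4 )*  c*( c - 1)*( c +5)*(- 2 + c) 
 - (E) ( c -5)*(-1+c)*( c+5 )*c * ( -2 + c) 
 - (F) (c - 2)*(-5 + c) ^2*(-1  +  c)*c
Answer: E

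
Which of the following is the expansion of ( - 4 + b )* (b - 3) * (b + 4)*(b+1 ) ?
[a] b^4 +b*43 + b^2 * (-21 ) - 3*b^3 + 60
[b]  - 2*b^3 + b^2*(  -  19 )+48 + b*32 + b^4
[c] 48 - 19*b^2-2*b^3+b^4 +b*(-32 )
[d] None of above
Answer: b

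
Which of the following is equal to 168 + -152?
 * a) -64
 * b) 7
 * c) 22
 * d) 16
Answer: d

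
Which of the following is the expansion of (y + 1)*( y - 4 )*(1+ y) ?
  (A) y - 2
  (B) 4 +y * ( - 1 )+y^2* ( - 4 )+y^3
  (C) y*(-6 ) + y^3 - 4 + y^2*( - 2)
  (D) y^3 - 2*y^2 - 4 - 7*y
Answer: D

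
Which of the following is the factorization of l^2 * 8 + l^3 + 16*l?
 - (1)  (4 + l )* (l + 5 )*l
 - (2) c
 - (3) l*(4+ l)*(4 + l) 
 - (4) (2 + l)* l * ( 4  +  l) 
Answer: 3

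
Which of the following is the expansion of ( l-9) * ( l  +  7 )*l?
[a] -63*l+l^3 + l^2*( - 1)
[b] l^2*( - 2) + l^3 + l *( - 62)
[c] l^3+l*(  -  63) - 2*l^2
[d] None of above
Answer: c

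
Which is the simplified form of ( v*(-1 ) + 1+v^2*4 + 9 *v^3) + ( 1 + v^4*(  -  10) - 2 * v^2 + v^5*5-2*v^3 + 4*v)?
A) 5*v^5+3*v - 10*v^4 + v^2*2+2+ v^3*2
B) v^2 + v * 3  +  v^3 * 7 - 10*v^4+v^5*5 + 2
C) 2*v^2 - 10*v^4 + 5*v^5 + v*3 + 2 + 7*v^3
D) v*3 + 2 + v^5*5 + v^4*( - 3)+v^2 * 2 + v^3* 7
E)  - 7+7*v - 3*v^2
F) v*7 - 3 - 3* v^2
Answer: C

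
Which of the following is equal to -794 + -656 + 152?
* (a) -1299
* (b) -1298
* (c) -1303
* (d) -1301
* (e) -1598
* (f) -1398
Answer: b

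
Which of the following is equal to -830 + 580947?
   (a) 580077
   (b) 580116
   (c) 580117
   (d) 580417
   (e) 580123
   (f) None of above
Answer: c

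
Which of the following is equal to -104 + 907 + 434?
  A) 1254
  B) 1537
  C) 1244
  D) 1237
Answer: D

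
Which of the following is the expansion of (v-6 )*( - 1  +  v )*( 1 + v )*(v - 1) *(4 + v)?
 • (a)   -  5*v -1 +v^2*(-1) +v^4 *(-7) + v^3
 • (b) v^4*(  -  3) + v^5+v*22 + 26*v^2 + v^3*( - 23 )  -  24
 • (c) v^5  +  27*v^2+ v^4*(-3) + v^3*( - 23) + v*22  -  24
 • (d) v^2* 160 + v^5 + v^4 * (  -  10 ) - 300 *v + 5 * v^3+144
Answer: c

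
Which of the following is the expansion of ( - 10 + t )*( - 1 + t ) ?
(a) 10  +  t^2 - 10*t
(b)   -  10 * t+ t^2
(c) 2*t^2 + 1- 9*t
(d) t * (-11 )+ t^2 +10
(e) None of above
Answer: d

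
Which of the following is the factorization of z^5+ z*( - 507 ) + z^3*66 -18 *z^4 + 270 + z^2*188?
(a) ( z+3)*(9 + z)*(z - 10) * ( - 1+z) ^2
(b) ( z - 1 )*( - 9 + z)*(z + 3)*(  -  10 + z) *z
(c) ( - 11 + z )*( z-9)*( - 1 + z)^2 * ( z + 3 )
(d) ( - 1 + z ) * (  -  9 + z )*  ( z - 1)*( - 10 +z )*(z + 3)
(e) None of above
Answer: d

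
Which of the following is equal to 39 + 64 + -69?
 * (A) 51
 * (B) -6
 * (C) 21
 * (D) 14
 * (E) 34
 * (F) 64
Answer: E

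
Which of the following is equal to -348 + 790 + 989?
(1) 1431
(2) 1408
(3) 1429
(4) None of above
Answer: 1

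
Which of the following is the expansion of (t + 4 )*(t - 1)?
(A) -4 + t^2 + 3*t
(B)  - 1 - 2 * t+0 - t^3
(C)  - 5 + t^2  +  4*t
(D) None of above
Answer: A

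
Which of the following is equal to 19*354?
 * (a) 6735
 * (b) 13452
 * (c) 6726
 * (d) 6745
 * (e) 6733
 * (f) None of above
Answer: c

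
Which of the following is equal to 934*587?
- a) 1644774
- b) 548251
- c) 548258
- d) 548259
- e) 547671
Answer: c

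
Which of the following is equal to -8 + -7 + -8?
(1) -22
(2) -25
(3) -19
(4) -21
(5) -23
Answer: 5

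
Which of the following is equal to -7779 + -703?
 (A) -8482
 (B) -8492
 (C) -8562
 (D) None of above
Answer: A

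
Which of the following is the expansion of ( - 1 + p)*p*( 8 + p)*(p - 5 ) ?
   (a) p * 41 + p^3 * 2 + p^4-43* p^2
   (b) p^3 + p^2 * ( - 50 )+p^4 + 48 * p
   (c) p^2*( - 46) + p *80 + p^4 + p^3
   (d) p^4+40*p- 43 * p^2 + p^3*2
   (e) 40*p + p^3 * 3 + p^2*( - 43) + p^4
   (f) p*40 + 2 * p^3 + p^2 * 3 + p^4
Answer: d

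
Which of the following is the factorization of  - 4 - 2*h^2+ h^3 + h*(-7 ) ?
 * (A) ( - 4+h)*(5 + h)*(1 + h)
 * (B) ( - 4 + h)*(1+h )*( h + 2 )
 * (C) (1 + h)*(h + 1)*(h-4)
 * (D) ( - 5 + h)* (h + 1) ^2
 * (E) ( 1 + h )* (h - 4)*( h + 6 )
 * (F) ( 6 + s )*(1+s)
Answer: C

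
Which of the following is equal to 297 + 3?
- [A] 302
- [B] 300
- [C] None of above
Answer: B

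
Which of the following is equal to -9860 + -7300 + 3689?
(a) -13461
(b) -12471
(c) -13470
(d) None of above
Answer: d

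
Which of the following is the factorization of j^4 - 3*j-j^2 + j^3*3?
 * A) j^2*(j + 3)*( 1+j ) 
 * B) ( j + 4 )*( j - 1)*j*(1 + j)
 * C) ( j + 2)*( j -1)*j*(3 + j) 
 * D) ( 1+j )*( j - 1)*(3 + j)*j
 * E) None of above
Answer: D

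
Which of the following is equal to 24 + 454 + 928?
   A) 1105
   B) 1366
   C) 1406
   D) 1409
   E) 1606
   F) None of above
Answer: C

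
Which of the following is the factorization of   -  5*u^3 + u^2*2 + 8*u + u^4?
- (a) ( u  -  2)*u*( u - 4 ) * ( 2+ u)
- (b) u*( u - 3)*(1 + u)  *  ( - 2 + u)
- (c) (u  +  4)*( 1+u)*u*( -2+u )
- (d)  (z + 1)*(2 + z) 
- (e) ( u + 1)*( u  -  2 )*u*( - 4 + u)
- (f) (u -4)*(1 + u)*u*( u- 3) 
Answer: e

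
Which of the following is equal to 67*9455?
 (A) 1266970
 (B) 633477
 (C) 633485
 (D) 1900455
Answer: C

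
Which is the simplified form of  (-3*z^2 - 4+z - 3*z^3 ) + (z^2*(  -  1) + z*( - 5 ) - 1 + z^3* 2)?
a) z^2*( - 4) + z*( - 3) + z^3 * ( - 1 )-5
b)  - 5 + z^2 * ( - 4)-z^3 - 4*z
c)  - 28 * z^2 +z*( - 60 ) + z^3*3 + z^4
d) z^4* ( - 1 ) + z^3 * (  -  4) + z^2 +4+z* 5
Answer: b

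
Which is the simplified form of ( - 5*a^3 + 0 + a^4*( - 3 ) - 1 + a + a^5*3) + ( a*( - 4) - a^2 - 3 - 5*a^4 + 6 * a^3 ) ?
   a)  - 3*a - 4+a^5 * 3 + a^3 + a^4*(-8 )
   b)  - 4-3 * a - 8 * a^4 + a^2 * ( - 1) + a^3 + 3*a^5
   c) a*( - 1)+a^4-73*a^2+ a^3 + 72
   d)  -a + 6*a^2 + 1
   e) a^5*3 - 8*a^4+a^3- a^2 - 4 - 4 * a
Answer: b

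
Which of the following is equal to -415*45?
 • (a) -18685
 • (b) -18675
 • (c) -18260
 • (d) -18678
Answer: b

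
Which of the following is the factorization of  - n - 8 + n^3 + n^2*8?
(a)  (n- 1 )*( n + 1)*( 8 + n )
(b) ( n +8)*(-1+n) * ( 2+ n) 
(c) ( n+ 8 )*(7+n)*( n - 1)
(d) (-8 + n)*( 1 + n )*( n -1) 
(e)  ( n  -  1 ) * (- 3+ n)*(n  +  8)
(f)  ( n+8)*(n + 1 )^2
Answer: a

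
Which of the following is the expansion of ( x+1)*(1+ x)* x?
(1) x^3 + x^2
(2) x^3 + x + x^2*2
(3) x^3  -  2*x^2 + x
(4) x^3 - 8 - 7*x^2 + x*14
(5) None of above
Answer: 2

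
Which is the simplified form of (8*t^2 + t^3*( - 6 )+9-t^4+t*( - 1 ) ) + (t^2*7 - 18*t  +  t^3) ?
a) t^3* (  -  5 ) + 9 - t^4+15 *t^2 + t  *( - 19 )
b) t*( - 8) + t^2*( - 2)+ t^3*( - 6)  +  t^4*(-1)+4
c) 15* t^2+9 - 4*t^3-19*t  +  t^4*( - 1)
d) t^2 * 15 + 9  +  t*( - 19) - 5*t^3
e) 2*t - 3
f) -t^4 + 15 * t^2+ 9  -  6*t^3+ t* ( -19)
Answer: a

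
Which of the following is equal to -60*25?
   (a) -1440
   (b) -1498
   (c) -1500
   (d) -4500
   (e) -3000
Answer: c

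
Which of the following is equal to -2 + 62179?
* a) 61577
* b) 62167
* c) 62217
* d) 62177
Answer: d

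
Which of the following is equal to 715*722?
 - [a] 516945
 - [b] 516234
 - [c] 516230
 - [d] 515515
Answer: c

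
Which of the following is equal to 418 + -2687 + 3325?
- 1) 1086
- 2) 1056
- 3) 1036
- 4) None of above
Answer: 2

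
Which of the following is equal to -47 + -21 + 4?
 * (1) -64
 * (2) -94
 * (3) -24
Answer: 1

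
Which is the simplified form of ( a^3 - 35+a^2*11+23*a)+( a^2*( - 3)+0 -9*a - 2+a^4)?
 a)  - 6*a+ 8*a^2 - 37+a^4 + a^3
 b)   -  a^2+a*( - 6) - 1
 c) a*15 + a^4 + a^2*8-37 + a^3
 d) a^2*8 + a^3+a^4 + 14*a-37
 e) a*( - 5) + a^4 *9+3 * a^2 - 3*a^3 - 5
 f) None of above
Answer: d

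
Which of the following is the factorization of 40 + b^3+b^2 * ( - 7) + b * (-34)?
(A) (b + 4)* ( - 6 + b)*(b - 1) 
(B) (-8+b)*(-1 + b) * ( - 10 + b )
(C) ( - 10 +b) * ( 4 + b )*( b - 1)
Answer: C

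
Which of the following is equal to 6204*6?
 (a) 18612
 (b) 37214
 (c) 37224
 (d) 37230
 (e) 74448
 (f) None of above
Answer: c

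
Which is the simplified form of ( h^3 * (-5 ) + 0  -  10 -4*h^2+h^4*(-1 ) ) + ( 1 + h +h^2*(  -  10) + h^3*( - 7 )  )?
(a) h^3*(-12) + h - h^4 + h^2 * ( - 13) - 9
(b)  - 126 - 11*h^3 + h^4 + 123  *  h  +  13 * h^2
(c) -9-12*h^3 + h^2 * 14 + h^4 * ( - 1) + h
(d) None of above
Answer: d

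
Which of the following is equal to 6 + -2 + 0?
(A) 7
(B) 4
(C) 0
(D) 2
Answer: B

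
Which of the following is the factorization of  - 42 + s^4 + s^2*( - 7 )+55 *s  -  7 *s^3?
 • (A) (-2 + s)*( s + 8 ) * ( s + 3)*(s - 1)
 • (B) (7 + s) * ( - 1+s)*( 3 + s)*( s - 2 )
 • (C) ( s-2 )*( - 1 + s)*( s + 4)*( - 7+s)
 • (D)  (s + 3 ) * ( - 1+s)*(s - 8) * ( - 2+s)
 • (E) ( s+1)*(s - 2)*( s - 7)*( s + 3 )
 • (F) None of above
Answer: F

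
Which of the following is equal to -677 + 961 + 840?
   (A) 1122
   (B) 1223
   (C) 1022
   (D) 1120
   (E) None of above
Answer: E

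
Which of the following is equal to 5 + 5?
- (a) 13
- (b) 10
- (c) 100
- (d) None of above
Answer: b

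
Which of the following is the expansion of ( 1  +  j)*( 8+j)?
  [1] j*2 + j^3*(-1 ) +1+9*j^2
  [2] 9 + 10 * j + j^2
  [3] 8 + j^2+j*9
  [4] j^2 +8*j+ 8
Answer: 3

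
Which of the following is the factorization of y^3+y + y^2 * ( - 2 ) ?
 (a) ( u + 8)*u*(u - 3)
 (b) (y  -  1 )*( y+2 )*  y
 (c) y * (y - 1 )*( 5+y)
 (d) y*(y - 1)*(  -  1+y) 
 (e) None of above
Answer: d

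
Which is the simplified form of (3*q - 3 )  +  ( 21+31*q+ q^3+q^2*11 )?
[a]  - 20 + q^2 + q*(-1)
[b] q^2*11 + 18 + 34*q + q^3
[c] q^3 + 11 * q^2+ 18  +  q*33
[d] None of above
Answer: b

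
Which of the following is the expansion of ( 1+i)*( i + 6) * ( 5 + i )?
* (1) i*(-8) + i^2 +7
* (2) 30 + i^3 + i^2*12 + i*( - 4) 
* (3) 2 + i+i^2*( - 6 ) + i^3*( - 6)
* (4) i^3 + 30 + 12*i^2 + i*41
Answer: 4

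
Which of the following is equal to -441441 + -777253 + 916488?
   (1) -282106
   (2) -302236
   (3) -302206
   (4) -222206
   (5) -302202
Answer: 3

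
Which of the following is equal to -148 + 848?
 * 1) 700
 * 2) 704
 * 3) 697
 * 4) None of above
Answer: 1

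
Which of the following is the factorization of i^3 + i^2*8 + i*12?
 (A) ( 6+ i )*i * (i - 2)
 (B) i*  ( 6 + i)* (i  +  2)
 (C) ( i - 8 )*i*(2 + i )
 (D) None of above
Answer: B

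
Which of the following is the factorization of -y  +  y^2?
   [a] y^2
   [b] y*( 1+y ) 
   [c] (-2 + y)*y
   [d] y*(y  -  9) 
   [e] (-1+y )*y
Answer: e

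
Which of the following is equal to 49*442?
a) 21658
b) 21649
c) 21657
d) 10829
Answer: a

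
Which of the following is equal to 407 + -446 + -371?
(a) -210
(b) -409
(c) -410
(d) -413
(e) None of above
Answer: c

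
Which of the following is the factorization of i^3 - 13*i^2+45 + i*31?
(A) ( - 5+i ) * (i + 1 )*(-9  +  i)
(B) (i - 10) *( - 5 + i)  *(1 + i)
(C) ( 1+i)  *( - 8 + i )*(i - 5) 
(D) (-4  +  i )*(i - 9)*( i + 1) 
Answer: A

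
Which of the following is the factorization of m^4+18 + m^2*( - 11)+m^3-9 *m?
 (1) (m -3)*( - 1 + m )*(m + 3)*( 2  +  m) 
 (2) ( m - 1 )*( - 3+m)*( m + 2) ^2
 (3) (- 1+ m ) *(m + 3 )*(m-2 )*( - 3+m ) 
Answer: 1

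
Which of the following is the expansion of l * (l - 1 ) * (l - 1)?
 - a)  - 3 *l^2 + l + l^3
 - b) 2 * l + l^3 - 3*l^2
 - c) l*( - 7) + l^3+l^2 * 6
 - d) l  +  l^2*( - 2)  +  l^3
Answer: d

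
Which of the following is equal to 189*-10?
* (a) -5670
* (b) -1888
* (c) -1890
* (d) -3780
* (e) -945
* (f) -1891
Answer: c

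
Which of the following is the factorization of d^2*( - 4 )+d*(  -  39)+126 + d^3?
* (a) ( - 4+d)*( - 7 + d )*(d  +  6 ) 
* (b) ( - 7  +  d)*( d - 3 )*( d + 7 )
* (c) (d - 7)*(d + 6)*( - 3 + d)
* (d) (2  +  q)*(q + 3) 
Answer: c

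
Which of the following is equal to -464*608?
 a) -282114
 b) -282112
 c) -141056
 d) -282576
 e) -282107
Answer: b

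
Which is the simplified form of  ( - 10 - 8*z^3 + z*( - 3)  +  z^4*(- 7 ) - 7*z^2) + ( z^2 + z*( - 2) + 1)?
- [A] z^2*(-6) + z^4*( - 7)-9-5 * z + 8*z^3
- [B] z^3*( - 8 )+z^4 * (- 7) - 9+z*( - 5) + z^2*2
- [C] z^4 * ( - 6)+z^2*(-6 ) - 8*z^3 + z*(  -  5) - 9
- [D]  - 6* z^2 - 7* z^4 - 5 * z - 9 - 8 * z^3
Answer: D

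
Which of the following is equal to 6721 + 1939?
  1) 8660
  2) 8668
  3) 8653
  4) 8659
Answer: 1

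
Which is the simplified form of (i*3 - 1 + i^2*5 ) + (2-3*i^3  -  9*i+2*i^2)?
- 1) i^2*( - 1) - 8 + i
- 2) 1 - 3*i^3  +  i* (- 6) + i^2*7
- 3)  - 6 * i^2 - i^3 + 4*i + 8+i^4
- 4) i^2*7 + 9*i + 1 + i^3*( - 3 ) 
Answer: 2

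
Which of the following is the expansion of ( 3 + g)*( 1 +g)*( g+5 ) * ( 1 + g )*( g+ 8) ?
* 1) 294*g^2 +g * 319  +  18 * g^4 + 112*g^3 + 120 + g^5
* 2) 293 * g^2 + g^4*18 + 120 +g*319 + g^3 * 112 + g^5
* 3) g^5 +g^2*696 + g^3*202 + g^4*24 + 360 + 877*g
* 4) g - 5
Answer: 1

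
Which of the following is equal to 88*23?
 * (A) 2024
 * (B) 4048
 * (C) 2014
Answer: A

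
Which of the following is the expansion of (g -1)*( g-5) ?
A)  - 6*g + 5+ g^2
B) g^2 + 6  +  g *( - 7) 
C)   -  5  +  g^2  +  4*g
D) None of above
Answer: A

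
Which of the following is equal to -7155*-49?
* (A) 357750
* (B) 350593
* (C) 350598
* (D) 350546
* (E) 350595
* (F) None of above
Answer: E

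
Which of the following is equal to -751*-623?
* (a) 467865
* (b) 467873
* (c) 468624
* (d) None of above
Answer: b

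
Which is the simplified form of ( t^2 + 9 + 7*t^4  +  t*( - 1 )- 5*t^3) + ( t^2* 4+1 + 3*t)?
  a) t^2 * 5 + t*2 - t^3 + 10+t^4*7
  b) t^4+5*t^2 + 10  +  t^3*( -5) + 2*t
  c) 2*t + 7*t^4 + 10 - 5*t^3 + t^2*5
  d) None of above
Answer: c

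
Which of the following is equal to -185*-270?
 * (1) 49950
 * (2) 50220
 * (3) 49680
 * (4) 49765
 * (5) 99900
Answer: 1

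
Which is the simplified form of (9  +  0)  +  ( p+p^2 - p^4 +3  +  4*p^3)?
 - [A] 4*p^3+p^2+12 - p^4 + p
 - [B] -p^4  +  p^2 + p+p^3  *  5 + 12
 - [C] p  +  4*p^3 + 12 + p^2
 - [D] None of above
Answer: A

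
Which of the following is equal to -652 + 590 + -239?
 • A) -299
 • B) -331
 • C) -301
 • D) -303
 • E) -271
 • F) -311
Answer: C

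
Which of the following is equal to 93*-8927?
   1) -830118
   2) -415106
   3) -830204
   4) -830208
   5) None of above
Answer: 5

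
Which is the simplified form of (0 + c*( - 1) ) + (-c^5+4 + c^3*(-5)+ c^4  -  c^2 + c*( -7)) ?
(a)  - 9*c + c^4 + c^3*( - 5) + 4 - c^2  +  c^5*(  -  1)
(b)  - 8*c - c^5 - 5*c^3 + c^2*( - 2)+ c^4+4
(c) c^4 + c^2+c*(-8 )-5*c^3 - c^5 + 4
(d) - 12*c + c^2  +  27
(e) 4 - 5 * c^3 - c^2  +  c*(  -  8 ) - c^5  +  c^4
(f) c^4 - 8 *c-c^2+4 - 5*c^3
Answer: e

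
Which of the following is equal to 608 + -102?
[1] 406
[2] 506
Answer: 2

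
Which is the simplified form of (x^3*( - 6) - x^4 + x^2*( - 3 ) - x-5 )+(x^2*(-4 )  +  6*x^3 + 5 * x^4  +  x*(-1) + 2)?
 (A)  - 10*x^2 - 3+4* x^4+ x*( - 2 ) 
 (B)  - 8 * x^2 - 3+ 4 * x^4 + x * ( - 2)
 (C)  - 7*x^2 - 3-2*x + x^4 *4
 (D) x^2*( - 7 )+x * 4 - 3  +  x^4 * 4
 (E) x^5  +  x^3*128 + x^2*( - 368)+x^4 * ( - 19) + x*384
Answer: C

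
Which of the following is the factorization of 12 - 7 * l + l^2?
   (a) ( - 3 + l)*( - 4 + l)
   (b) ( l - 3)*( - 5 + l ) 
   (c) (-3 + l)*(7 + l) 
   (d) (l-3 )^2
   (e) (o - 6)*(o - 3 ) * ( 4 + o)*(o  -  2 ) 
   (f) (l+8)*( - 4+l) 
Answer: a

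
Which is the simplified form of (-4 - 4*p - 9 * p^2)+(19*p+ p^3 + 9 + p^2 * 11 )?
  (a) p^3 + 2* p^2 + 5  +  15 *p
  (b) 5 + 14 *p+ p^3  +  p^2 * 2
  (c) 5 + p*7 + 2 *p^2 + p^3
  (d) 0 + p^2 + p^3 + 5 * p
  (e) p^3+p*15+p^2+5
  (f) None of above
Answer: a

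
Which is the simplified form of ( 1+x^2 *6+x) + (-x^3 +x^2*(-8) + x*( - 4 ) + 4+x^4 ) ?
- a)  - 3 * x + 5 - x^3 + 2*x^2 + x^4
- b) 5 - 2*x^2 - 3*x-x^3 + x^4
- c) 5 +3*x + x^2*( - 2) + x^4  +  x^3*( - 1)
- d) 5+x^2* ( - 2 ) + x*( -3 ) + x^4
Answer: b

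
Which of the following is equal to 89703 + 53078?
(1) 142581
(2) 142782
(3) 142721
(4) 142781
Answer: 4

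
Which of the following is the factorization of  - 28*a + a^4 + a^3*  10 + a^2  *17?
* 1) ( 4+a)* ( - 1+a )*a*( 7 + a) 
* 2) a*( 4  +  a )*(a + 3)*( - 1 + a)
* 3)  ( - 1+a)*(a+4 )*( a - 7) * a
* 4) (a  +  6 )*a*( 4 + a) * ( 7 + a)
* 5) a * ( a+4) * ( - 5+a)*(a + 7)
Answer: 1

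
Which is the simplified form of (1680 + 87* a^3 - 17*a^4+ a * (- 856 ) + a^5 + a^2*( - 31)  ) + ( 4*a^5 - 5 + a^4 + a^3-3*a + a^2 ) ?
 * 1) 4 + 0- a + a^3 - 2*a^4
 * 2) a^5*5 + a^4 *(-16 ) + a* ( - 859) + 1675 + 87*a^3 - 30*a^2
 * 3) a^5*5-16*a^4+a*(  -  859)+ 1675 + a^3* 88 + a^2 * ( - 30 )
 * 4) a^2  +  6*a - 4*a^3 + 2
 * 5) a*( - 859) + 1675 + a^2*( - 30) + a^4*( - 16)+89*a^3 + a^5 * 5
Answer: 3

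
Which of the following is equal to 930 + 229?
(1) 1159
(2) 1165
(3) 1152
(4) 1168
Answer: 1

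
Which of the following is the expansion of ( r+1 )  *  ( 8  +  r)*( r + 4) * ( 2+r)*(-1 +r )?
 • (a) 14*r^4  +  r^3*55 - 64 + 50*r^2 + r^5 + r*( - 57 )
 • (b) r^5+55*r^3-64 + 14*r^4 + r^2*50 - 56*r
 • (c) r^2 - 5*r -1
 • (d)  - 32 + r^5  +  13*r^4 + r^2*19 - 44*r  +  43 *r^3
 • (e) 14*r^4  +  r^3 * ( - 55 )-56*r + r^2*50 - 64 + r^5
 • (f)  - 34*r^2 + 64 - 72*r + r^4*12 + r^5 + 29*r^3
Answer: b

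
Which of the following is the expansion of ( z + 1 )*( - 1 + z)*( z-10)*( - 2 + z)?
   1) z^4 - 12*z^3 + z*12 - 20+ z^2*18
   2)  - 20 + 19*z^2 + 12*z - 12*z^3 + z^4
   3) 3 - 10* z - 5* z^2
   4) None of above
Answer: 2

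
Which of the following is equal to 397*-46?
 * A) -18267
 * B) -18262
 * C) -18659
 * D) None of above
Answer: B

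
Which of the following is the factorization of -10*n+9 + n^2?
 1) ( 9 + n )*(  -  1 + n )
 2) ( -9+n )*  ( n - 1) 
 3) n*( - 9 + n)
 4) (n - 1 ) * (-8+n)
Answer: 2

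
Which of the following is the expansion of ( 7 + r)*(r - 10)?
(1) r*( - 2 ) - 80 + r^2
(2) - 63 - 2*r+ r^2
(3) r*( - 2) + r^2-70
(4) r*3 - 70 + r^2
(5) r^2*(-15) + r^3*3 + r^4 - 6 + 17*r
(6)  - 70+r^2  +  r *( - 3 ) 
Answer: 6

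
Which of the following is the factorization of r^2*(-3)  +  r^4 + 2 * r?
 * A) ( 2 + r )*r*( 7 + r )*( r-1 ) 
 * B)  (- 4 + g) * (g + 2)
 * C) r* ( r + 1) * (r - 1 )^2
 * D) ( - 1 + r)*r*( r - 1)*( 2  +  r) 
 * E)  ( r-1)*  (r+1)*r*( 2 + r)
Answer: D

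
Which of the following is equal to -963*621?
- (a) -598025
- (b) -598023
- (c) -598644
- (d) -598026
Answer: b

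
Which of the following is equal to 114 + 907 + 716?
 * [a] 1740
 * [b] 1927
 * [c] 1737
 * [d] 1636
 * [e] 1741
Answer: c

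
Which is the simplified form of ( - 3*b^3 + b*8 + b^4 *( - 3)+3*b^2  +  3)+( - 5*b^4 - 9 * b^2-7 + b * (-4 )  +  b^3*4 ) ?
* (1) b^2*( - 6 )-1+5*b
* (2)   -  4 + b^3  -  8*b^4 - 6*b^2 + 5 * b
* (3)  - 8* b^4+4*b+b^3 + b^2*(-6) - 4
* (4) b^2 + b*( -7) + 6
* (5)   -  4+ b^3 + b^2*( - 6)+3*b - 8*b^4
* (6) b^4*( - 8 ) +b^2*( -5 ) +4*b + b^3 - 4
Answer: 3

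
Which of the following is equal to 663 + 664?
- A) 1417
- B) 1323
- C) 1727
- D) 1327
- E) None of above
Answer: D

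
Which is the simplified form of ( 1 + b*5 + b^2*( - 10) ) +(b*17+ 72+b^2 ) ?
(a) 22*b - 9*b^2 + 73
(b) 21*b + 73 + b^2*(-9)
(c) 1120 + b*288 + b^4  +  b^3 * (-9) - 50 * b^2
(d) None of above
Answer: a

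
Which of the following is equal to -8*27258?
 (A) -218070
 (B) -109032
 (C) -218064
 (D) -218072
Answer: C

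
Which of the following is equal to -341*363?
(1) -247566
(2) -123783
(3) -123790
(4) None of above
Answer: 2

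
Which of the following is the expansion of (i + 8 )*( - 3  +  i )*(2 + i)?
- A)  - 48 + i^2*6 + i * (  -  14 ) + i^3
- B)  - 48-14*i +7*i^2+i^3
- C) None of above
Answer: B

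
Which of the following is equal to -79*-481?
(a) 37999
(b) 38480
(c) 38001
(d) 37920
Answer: a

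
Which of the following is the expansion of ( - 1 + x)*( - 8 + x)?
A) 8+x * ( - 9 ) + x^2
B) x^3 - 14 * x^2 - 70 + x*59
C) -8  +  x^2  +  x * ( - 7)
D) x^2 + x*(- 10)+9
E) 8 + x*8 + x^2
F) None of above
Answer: A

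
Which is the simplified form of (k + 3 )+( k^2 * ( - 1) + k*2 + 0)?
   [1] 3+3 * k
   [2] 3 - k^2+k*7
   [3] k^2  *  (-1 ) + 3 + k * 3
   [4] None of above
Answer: 3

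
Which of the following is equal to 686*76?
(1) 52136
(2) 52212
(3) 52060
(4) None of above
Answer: 1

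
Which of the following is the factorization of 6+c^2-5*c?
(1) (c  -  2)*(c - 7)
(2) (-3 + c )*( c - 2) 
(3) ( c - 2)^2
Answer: 2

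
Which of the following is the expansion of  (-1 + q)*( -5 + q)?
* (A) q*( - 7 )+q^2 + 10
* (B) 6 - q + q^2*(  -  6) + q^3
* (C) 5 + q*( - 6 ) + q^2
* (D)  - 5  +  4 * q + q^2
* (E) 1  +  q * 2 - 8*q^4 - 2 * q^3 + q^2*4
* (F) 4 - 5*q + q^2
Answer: C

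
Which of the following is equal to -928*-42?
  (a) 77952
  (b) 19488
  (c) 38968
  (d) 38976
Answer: d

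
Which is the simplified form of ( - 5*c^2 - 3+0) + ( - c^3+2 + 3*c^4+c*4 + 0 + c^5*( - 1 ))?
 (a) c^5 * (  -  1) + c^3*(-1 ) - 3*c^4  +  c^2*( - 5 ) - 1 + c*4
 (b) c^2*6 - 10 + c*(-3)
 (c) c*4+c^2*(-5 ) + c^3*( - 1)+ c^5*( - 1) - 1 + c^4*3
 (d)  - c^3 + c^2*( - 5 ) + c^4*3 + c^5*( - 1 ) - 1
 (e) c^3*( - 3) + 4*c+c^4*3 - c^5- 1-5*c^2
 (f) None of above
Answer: c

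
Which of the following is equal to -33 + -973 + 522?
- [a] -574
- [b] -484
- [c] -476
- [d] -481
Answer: b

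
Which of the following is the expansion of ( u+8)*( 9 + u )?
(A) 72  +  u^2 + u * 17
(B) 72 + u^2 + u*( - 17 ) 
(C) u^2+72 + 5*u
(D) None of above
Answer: A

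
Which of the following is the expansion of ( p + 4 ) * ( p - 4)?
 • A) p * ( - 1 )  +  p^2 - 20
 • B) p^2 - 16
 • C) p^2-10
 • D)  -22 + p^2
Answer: B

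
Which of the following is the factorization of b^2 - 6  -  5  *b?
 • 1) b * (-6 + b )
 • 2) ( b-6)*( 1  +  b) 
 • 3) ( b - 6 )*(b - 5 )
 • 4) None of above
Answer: 2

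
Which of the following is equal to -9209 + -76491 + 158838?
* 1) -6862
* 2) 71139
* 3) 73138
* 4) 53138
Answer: 3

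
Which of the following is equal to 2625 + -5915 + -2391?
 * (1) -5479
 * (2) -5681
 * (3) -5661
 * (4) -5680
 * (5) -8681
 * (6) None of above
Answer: 2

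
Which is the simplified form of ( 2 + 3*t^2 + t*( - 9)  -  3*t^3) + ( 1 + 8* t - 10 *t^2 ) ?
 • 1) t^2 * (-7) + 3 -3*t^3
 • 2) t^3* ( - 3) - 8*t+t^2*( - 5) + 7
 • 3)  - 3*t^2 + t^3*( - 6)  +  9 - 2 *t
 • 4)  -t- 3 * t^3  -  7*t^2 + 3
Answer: 4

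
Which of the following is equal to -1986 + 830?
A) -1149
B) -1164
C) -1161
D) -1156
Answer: D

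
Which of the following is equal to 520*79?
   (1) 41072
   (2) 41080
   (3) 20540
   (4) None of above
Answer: 2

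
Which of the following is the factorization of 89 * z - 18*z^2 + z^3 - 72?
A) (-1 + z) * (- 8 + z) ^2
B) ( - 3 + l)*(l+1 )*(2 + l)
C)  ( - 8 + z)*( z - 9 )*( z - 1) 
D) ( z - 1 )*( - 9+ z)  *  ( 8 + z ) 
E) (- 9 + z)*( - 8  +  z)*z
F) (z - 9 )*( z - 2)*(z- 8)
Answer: C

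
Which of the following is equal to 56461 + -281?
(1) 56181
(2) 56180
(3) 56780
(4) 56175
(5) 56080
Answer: 2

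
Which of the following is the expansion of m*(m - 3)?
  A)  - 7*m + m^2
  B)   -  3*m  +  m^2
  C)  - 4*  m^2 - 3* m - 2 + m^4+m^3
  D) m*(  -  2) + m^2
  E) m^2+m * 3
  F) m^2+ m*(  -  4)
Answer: B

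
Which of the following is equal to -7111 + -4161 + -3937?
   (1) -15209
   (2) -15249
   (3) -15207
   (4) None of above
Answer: 1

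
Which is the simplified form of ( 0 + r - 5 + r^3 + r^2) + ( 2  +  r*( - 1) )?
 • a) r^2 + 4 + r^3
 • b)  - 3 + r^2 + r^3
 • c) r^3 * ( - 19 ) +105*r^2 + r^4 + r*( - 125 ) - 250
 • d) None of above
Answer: b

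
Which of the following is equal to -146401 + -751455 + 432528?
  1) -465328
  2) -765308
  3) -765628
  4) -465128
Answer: 1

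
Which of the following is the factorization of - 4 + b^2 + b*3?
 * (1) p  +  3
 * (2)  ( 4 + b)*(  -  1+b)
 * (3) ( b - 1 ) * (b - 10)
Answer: 2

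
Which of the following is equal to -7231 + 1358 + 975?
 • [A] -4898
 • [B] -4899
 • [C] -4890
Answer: A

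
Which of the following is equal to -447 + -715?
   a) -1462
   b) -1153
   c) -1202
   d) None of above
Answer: d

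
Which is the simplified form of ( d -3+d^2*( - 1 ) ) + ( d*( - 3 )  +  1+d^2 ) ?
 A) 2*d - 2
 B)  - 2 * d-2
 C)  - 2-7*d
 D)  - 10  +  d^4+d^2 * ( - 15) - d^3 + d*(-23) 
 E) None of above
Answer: B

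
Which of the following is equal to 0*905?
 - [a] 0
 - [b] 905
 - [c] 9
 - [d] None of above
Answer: a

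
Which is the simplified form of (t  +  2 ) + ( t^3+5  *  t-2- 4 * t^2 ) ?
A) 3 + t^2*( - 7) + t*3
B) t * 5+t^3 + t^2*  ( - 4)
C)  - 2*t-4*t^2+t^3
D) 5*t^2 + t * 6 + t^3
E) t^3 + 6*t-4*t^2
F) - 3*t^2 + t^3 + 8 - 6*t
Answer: E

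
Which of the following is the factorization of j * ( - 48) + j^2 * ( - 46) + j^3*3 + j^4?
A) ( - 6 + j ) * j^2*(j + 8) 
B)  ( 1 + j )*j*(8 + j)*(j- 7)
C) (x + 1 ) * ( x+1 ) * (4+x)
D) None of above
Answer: D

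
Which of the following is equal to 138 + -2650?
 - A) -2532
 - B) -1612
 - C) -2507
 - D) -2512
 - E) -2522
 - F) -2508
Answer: D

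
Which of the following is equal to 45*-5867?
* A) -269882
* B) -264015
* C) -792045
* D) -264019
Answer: B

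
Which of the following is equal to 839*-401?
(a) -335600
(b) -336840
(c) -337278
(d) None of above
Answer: d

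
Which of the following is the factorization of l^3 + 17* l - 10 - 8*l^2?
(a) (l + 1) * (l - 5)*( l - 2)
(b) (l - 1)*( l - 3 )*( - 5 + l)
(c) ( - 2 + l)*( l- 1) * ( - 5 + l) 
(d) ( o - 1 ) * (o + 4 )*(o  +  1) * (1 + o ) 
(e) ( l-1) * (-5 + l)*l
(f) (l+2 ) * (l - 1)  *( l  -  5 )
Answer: c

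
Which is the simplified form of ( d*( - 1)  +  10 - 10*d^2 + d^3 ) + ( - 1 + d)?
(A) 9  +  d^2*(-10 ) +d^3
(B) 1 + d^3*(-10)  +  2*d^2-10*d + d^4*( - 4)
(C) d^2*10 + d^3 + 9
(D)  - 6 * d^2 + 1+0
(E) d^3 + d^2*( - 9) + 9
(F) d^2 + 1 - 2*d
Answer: A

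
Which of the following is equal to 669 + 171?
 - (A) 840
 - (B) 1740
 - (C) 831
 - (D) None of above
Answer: A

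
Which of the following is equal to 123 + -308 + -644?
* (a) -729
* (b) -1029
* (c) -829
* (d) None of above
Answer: c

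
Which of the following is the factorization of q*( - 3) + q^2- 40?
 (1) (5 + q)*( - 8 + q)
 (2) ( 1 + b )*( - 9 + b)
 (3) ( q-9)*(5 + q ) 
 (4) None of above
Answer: 1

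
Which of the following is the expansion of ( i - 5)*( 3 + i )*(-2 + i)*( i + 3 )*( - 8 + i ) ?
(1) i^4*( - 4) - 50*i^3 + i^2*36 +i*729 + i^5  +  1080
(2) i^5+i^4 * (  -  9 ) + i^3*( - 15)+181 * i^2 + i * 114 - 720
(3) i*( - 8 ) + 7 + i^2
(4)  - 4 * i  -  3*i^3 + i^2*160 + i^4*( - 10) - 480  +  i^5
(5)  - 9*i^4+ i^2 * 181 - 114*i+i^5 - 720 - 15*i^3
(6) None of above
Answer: 2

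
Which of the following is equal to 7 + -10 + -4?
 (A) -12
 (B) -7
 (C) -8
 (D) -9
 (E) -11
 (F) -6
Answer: B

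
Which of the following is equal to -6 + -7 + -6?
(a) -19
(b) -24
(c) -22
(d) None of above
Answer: a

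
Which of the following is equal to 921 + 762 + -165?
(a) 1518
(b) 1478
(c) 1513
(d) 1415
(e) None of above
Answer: a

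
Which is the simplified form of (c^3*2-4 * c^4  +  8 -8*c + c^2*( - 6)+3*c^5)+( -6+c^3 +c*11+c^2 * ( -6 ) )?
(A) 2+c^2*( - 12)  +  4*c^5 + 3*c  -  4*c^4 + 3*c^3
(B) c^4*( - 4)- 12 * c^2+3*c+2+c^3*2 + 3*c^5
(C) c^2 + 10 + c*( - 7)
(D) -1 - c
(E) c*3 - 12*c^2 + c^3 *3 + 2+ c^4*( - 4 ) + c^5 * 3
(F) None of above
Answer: E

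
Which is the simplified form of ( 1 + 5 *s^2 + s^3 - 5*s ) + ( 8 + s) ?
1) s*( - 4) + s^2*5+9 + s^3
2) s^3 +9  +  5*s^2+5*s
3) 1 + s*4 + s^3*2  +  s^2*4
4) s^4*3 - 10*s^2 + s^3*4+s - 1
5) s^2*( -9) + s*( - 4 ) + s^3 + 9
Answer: 1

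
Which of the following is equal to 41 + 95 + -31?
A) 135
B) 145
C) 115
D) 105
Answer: D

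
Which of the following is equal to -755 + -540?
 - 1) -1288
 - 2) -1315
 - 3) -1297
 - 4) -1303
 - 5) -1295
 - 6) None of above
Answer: 5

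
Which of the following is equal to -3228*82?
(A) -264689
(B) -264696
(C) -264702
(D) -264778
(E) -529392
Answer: B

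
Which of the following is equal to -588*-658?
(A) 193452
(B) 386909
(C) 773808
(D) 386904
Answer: D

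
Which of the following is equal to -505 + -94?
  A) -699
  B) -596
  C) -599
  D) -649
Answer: C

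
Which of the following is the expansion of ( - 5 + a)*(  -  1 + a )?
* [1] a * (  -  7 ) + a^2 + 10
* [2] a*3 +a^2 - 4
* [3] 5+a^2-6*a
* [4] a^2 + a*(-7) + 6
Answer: 3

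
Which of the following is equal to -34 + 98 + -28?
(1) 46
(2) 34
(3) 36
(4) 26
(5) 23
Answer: 3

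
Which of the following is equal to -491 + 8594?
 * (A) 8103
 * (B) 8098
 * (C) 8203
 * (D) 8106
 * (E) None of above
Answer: A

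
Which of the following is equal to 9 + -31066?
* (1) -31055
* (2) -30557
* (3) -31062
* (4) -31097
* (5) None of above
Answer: 5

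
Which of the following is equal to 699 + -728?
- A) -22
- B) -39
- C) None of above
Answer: C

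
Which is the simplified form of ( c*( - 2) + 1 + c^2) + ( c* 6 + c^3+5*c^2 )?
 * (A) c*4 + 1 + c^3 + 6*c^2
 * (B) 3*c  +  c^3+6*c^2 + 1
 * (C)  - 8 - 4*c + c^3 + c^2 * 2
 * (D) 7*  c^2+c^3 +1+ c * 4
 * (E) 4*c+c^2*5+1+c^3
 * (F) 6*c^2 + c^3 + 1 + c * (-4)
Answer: A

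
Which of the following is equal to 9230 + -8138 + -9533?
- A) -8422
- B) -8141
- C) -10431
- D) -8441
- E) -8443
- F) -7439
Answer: D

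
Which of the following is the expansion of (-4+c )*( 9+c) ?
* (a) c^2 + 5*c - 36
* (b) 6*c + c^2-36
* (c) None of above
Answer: a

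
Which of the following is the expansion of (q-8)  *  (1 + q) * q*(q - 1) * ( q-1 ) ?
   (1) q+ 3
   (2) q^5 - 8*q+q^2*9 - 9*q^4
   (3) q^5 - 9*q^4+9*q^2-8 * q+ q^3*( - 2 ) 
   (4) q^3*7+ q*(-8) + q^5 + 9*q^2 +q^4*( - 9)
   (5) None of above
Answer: 4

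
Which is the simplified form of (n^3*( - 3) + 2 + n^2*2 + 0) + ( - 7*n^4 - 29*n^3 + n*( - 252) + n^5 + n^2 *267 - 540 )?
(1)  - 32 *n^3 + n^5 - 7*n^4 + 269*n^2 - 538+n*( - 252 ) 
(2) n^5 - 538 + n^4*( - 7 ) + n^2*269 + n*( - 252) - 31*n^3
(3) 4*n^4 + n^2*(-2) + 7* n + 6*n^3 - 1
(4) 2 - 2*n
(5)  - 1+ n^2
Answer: 1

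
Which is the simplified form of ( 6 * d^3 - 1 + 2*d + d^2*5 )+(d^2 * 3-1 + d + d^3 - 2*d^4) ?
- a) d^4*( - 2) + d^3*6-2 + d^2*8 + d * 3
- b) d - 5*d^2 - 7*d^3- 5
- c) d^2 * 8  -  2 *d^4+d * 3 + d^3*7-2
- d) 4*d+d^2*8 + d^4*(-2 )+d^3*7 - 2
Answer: c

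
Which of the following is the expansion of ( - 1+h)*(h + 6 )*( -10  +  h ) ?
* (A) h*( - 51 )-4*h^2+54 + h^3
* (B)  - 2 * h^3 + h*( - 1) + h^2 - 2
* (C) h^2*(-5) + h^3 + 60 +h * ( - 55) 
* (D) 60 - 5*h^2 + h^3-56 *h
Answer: D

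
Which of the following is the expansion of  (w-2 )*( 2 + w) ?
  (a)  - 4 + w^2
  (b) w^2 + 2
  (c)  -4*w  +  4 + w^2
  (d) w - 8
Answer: a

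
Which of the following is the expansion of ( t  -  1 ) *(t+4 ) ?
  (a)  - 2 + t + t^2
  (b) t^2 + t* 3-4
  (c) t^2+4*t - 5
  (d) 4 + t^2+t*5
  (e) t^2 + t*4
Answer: b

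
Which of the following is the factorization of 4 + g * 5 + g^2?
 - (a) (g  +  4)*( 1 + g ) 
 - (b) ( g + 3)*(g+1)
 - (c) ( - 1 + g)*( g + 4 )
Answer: a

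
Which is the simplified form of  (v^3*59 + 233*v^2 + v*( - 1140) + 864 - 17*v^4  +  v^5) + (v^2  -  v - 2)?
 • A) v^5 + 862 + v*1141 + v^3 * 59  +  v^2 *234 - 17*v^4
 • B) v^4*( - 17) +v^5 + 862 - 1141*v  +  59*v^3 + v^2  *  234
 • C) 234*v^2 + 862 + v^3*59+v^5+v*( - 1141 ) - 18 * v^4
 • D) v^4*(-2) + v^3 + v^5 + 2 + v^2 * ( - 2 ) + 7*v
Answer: B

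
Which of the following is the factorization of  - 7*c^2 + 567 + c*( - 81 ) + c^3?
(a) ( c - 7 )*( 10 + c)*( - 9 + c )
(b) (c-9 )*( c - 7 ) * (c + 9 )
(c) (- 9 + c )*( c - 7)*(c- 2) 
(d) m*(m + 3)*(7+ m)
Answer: b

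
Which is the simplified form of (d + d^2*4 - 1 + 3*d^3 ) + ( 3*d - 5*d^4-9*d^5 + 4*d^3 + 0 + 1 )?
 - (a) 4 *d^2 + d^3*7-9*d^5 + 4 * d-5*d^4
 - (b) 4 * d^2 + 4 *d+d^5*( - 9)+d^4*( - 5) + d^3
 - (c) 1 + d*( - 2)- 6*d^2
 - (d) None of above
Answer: a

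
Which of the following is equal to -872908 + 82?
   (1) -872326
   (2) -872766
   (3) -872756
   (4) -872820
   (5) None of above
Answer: 5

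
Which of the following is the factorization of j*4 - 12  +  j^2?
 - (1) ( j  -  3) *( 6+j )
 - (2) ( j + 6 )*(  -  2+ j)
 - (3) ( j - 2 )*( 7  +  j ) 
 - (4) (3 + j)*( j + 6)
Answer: 2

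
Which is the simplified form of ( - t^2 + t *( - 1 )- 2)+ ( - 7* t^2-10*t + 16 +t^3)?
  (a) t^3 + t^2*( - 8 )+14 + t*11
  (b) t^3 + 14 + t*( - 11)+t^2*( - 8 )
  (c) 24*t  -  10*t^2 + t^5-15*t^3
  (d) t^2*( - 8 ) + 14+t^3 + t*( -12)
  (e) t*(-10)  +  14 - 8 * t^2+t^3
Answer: b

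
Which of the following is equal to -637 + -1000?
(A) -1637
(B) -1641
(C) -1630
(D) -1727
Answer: A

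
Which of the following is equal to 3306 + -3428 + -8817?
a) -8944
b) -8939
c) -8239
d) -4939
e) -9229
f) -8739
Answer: b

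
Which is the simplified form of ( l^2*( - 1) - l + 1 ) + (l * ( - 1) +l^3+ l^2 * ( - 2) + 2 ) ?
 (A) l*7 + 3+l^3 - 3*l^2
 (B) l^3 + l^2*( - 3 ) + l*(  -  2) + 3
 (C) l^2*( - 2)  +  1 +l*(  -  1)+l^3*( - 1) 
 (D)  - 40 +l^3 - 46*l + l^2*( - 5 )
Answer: B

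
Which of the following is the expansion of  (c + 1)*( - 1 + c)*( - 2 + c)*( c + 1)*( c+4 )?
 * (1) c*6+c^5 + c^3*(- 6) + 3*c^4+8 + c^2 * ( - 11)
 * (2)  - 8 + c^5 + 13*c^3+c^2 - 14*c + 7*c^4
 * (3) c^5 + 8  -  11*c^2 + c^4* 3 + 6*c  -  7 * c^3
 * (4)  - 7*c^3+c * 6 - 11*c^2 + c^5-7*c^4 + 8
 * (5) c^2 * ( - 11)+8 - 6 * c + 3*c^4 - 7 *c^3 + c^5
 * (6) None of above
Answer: 3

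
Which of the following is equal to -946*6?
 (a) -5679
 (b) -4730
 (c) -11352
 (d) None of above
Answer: d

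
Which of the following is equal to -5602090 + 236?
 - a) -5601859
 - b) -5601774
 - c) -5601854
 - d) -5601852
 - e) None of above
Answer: c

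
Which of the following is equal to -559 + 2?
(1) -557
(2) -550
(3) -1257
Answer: 1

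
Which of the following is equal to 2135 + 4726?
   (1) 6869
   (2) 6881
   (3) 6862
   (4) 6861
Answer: 4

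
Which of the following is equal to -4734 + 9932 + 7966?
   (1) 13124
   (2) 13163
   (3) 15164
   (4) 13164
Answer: 4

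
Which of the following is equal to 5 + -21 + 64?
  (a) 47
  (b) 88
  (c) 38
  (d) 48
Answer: d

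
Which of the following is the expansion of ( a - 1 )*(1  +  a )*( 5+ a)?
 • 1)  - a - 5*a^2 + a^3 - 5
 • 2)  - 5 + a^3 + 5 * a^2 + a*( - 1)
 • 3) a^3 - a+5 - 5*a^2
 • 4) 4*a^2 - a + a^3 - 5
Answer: 2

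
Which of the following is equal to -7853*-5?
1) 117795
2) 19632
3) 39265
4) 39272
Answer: 3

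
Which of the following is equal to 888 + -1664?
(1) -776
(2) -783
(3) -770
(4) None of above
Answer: 1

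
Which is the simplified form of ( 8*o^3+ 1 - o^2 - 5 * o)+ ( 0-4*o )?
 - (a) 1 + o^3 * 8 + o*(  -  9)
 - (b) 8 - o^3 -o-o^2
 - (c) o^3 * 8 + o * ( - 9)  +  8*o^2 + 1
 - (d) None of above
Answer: d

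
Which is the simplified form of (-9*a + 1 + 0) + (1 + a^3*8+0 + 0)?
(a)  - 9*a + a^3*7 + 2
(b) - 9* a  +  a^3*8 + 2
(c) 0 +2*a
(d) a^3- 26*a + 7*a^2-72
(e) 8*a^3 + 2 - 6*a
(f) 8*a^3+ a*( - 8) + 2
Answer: b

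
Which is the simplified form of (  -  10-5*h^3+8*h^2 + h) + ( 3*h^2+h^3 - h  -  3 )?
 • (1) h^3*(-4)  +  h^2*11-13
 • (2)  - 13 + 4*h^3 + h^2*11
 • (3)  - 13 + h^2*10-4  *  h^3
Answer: 1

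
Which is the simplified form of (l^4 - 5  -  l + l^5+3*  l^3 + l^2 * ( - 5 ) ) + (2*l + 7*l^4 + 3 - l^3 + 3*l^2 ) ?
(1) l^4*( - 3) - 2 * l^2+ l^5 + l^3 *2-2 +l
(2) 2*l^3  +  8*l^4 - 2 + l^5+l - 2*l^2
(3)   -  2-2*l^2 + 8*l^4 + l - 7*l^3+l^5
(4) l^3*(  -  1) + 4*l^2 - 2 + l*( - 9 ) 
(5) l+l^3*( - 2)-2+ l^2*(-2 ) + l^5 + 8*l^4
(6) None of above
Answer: 2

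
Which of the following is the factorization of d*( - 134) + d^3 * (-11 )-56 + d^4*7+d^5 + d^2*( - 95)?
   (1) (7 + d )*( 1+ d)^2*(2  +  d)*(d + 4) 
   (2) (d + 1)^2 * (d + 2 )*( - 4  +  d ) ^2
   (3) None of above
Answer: 3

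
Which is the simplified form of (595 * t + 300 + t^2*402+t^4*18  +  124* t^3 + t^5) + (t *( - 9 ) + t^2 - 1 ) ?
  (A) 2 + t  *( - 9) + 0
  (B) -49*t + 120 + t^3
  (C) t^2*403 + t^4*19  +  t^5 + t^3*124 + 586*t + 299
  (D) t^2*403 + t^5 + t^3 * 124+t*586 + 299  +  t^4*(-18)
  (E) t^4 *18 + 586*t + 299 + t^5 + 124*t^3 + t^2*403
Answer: E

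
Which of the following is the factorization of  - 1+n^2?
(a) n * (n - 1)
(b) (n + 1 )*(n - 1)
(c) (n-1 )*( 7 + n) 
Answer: b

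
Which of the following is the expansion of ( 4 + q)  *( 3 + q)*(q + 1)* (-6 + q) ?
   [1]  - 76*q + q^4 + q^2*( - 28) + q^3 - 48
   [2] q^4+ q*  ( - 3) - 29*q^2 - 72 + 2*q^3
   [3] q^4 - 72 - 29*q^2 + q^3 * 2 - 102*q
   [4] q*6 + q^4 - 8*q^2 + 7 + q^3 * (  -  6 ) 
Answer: 3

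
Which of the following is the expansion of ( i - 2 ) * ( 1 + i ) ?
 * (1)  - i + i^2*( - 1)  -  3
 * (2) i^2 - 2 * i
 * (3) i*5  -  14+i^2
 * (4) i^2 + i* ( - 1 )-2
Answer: 4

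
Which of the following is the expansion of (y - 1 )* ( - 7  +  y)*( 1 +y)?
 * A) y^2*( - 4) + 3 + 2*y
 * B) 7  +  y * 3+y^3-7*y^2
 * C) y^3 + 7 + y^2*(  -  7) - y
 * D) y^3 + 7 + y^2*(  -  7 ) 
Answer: C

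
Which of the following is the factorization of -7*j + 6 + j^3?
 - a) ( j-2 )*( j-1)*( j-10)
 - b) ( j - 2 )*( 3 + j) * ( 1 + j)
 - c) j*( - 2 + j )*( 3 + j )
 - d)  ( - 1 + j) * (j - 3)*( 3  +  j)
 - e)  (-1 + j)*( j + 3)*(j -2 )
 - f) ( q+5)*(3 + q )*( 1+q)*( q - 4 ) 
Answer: e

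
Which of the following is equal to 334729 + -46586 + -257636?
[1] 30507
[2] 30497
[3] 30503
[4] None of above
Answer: 1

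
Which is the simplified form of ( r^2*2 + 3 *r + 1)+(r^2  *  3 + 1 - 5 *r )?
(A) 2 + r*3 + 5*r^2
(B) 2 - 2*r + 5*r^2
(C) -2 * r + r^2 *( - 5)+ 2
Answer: B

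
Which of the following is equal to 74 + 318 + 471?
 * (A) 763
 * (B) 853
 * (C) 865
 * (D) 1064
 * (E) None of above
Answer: E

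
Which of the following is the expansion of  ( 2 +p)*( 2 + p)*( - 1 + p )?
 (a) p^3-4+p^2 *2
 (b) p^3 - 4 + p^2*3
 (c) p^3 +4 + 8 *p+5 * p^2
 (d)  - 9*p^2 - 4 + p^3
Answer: b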